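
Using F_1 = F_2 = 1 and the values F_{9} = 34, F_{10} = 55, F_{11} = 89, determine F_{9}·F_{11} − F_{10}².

34·89 − 55² = 3026 − 3025 = 1. (Cassini's identity: F_{k−1}F_{k+1} − F_k² = (−1)^k.)

1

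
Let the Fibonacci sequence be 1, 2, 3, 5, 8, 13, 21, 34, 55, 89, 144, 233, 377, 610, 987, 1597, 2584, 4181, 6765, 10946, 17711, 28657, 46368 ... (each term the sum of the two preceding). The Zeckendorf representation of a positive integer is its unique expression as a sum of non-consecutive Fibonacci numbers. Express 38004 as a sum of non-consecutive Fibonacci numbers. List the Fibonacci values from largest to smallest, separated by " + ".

28657 + 6765 + 1597 + 610 + 233 + 89 + 34 + 13 + 5 + 1

Greedy algorithm:
38004 − 28657 = 9347
9347 − 6765 = 2582
2582 − 1597 = 985
985 − 610 = 375
375 − 233 = 142
142 − 89 = 53
53 − 34 = 19
19 − 13 = 6
6 − 5 = 1
1 − 1 = 0
So 38004 = 28657 + 6765 + 1597 + 610 + 233 + 89 + 34 + 13 + 5 + 1, with no two terms consecutive in the sequence.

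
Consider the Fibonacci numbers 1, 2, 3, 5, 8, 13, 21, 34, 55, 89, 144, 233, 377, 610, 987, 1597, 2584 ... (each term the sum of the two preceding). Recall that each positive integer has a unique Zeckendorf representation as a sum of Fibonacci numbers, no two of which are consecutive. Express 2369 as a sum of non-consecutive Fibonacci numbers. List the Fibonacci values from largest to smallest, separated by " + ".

1597 + 610 + 144 + 13 + 5

2369 − 1597 = 772
772 − 610 = 162
162 − 144 = 18
18 − 13 = 5
5 − 5 = 0
So 2369 = 1597 + 610 + 144 + 13 + 5, with no two terms consecutive in the sequence.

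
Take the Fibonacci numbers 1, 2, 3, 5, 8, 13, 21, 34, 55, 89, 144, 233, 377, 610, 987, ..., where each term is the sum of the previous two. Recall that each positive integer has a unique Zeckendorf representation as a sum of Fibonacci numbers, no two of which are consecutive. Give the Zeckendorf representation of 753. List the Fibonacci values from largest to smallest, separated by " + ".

Greedy algorithm:
largest Fibonacci ≤ 753 is 610; 753 − 610 = 143
largest Fibonacci ≤ 143 is 89; 143 − 89 = 54
largest Fibonacci ≤ 54 is 34; 54 − 34 = 20
largest Fibonacci ≤ 20 is 13; 20 − 13 = 7
largest Fibonacci ≤ 7 is 5; 7 − 5 = 2
largest Fibonacci ≤ 2 is 2; 2 − 2 = 0
So 753 = 610 + 89 + 34 + 13 + 5 + 2, with no two terms consecutive in the sequence.

610 + 89 + 34 + 13 + 5 + 2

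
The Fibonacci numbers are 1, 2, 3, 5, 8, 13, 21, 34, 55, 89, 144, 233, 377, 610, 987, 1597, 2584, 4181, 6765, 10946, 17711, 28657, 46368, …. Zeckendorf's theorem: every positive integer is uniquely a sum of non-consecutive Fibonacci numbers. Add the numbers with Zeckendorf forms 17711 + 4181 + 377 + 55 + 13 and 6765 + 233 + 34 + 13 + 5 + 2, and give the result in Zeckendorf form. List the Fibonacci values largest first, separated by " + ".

28657 + 610 + 89 + 21 + 8 + 3 + 1

The two numbers are 22337 and 7052, so their sum is 29389.
Greedy algorithm:
29389: greatest Fibonacci not exceeding it is 28657, leaving 732
732: greatest Fibonacci not exceeding it is 610, leaving 122
122: greatest Fibonacci not exceeding it is 89, leaving 33
33: greatest Fibonacci not exceeding it is 21, leaving 12
12: greatest Fibonacci not exceeding it is 8, leaving 4
4: greatest Fibonacci not exceeding it is 3, leaving 1
1: greatest Fibonacci not exceeding it is 1, leaving 0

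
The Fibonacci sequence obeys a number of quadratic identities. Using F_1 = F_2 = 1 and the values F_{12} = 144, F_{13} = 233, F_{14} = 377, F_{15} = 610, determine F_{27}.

196418

By the addition formula F_{m+n} = F_m F_{n+1} + F_{m−1} F_n with m=15, n=12: F_{27} = 610·233 + 377·144 = 142130 + 54288 = 196418.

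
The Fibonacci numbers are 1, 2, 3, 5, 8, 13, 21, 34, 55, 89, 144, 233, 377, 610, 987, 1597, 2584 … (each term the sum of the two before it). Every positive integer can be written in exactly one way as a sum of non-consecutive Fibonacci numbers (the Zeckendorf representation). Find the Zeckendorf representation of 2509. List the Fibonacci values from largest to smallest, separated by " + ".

1597 + 610 + 233 + 55 + 13 + 1

2509: greatest Fibonacci not exceeding it is 1597, leaving 912
912: greatest Fibonacci not exceeding it is 610, leaving 302
302: greatest Fibonacci not exceeding it is 233, leaving 69
69: greatest Fibonacci not exceeding it is 55, leaving 14
14: greatest Fibonacci not exceeding it is 13, leaving 1
1: greatest Fibonacci not exceeding it is 1, leaving 0
So 2509 = 1597 + 610 + 233 + 55 + 13 + 1, with no two terms consecutive in the sequence.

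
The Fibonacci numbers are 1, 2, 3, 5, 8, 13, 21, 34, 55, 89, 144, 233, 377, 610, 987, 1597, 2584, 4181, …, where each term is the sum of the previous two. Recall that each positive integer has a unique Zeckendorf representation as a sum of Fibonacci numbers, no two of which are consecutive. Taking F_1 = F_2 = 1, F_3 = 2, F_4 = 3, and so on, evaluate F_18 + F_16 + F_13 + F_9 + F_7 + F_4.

F_18 + F_16 + F_13 + F_9 + F_7 + F_4 = 2584 + 987 + 233 + 34 + 13 + 3 = 3854.

3854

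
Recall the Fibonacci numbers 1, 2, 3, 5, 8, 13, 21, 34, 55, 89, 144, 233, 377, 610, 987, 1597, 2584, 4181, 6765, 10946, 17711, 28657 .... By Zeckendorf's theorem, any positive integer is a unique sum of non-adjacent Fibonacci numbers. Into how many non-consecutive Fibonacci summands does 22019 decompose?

6

22019 − 17711 = 4308
4308 − 4181 = 127
127 − 89 = 38
38 − 34 = 4
4 − 3 = 1
1 − 1 = 0
22019 = 17711 + 4181 + 89 + 34 + 3 + 1, which has 6 terms.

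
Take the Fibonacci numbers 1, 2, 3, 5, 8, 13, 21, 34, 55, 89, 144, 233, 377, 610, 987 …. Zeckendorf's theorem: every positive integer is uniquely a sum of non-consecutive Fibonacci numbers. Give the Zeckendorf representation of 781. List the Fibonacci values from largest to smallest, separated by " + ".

610 + 144 + 21 + 5 + 1

Repeatedly subtract the largest Fibonacci number that fits:
largest Fibonacci ≤ 781 is 610; 781 − 610 = 171
largest Fibonacci ≤ 171 is 144; 171 − 144 = 27
largest Fibonacci ≤ 27 is 21; 27 − 21 = 6
largest Fibonacci ≤ 6 is 5; 6 − 5 = 1
largest Fibonacci ≤ 1 is 1; 1 − 1 = 0
So 781 = 610 + 144 + 21 + 5 + 1, with no two terms consecutive in the sequence.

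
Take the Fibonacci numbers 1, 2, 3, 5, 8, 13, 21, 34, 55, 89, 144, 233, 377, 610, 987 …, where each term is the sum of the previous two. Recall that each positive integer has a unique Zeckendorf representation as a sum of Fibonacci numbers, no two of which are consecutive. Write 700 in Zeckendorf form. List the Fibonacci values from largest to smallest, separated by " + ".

subtract 610 from 700: 90 remains
subtract 89 from 90: 1 remains
subtract 1 from 1: 0 remains
So 700 = 610 + 89 + 1, with no two terms consecutive in the sequence.

610 + 89 + 1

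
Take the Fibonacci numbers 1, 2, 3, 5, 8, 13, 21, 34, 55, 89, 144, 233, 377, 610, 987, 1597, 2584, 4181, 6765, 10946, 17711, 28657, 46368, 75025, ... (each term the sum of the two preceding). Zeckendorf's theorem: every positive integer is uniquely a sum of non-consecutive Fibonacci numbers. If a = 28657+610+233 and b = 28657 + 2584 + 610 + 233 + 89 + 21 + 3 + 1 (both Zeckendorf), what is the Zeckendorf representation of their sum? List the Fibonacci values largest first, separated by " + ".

46368 + 10946 + 4181 + 144 + 55 + 3 + 1

The two numbers are 29500 and 32198, so their sum is 61698.
61698: greatest Fibonacci not exceeding it is 46368, leaving 15330
15330: greatest Fibonacci not exceeding it is 10946, leaving 4384
4384: greatest Fibonacci not exceeding it is 4181, leaving 203
203: greatest Fibonacci not exceeding it is 144, leaving 59
59: greatest Fibonacci not exceeding it is 55, leaving 4
4: greatest Fibonacci not exceeding it is 3, leaving 1
1: greatest Fibonacci not exceeding it is 1, leaving 0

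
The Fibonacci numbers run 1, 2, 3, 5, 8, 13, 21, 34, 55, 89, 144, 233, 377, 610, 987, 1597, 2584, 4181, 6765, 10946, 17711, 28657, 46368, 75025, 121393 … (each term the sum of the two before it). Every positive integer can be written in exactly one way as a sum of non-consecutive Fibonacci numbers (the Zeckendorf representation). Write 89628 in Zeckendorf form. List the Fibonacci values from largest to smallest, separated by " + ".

89628 − 75025 = 14603
14603 − 10946 = 3657
3657 − 2584 = 1073
1073 − 987 = 86
86 − 55 = 31
31 − 21 = 10
10 − 8 = 2
2 − 2 = 0
So 89628 = 75025 + 10946 + 2584 + 987 + 55 + 21 + 8 + 2, with no two terms consecutive in the sequence.

75025 + 10946 + 2584 + 987 + 55 + 21 + 8 + 2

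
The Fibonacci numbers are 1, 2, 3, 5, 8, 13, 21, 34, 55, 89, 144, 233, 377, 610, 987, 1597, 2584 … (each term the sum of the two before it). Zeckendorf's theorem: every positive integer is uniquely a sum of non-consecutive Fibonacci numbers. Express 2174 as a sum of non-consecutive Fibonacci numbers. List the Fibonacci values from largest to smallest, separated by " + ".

take 1597 (≤ 2174); 2174 − 1597 = 577
take 377 (≤ 577); 577 − 377 = 200
take 144 (≤ 200); 200 − 144 = 56
take 55 (≤ 56); 56 − 55 = 1
take 1 (≤ 1); 1 − 1 = 0
So 2174 = 1597 + 377 + 144 + 55 + 1, with no two terms consecutive in the sequence.

1597 + 377 + 144 + 55 + 1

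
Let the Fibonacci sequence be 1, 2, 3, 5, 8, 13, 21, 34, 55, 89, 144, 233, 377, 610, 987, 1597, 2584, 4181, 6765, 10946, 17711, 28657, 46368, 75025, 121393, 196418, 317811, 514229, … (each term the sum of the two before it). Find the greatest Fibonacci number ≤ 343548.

317811 ≤ 343548 < 514229, so the largest Fibonacci number not exceeding 343548 is 317811.

317811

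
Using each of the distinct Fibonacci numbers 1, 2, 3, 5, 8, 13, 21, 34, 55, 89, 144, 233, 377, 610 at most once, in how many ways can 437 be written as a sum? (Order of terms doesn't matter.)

Each representation comes from the Zeckendorf form by replacing some F_k with F_{k−1} + F_{k−2} where possible.
437 = 377+55+5 = 377+55+3+2 = 377+34+21+5 = 233+144+55+5 = 377+34+21+3+2 = … (11 more), for 16 in all.

16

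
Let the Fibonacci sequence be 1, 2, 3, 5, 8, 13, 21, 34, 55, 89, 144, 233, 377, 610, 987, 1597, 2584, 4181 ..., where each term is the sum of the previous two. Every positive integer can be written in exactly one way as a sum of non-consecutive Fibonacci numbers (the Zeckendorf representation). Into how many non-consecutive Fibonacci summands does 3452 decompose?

6

Greedily peel off the largest Fibonacci term at each step:
take 2584 (≤ 3452); 3452 − 2584 = 868
take 610 (≤ 868); 868 − 610 = 258
take 233 (≤ 258); 258 − 233 = 25
take 21 (≤ 25); 25 − 21 = 4
take 3 (≤ 4); 4 − 3 = 1
take 1 (≤ 1); 1 − 1 = 0
3452 = 2584 + 610 + 233 + 21 + 3 + 1, which has 6 terms.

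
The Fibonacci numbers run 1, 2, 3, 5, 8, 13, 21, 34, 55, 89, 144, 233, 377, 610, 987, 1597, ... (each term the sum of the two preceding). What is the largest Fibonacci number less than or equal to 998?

987 ≤ 998 < 1597, so the largest Fibonacci number not exceeding 998 is 987.

987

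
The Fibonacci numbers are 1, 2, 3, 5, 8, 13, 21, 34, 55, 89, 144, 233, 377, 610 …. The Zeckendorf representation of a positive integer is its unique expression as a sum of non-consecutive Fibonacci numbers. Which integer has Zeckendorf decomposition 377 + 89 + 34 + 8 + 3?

377 + 89 + 34 + 8 + 3 = 511.

511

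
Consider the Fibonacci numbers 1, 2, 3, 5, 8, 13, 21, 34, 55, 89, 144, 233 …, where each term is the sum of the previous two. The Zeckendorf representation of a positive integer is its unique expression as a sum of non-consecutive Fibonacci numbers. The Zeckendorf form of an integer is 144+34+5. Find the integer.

144+34+5 = 183.

183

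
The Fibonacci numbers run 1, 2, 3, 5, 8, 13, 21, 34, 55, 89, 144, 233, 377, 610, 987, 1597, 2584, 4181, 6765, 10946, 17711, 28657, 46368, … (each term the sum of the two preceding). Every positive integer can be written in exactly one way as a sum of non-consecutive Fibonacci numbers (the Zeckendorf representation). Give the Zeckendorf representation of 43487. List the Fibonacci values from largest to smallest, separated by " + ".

28657 + 10946 + 2584 + 987 + 233 + 55 + 21 + 3 + 1

take 28657 (≤ 43487); 43487 − 28657 = 14830
take 10946 (≤ 14830); 14830 − 10946 = 3884
take 2584 (≤ 3884); 3884 − 2584 = 1300
take 987 (≤ 1300); 1300 − 987 = 313
take 233 (≤ 313); 313 − 233 = 80
take 55 (≤ 80); 80 − 55 = 25
take 21 (≤ 25); 25 − 21 = 4
take 3 (≤ 4); 4 − 3 = 1
take 1 (≤ 1); 1 − 1 = 0
So 43487 = 28657 + 10946 + 2584 + 987 + 233 + 55 + 21 + 3 + 1, with no two terms consecutive in the sequence.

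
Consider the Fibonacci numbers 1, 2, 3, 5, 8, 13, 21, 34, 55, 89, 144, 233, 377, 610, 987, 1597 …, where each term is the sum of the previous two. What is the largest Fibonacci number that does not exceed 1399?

987 ≤ 1399 < 1597, so the largest Fibonacci number not exceeding 1399 is 987.

987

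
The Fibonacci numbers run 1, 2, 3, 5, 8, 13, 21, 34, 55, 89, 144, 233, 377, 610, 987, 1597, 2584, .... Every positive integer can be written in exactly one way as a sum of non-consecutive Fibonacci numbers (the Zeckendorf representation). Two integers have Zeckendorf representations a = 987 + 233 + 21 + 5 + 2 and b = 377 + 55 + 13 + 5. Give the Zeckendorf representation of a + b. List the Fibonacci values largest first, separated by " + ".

The two numbers are 1248 and 450, so their sum is 1698.
1698 − 1597 = 101
101 − 89 = 12
12 − 8 = 4
4 − 3 = 1
1 − 1 = 0

1597 + 89 + 8 + 3 + 1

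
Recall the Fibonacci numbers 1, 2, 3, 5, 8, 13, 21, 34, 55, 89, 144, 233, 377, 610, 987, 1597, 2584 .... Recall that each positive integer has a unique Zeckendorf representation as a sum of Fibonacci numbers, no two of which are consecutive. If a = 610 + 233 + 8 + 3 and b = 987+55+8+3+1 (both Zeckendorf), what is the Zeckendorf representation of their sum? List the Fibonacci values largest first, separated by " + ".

1597 + 233 + 55 + 21 + 2

The two numbers are 854 and 1054, so their sum is 1908.
Greedy algorithm:
1908 − 1597 = 311
311 − 233 = 78
78 − 55 = 23
23 − 21 = 2
2 − 2 = 0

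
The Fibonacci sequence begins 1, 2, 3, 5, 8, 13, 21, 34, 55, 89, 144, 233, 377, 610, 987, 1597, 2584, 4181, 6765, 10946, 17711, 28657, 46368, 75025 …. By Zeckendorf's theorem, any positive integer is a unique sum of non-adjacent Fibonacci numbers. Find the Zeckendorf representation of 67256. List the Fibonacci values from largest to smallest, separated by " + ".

46368 + 17711 + 2584 + 377 + 144 + 55 + 13 + 3 + 1

take 46368 (≤ 67256); 67256 − 46368 = 20888
take 17711 (≤ 20888); 20888 − 17711 = 3177
take 2584 (≤ 3177); 3177 − 2584 = 593
take 377 (≤ 593); 593 − 377 = 216
take 144 (≤ 216); 216 − 144 = 72
take 55 (≤ 72); 72 − 55 = 17
take 13 (≤ 17); 17 − 13 = 4
take 3 (≤ 4); 4 − 3 = 1
take 1 (≤ 1); 1 − 1 = 0
So 67256 = 46368 + 17711 + 2584 + 377 + 144 + 55 + 13 + 3 + 1, with no two terms consecutive in the sequence.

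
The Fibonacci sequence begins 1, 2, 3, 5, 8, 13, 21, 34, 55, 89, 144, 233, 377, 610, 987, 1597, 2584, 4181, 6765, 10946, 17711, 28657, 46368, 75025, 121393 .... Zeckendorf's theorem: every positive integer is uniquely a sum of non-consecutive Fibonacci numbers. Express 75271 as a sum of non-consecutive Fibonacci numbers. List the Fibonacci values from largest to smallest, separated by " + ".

subtract 75025 from 75271: 246 remains
subtract 233 from 246: 13 remains
subtract 13 from 13: 0 remains
So 75271 = 75025 + 233 + 13, with no two terms consecutive in the sequence.

75025 + 233 + 13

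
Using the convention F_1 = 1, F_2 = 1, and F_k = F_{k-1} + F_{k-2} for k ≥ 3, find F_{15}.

Iterating the recurrence up to F_{9} = 34 and F_{8} = 21:
F_{10} = F_{9} + F_{8} = 34 + 21 = 55
F_{11} = F_{10} + F_{9} = 55 + 34 = 89
F_{12} = F_{11} + F_{10} = 89 + 55 = 144
F_{13} = F_{12} + F_{11} = 144 + 89 = 233
F_{14} = F_{13} + F_{12} = 233 + 144 = 377
F_{15} = F_{14} + F_{13} = 377 + 233 = 610

610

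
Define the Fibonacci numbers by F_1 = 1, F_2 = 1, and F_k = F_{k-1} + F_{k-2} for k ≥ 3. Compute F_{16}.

Iterating the recurrence up to F_{8} = 21 and F_{7} = 13:
F_{9} = F_{8} + F_{7} = 21 + 13 = 34
F_{10} = F_{9} + F_{8} = 34 + 21 = 55
F_{11} = F_{10} + F_{9} = 55 + 34 = 89
F_{12} = F_{11} + F_{10} = 89 + 55 = 144
F_{13} = F_{12} + F_{11} = 144 + 89 = 233
F_{14} = F_{13} + F_{12} = 233 + 144 = 377
F_{15} = F_{14} + F_{13} = 377 + 233 = 610
F_{16} = F_{15} + F_{14} = 610 + 377 = 987

987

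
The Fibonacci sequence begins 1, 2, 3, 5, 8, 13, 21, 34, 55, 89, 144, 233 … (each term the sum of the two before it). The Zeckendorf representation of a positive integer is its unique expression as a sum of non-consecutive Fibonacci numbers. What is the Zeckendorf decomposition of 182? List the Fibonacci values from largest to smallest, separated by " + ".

Greedy algorithm:
182: greatest Fibonacci not exceeding it is 144, leaving 38
38: greatest Fibonacci not exceeding it is 34, leaving 4
4: greatest Fibonacci not exceeding it is 3, leaving 1
1: greatest Fibonacci not exceeding it is 1, leaving 0
So 182 = 144 + 34 + 3 + 1, with no two terms consecutive in the sequence.

144 + 34 + 3 + 1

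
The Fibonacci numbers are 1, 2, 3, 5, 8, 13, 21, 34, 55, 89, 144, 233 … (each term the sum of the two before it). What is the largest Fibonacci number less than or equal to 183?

144

144 ≤ 183 < 233, so the largest Fibonacci number not exceeding 183 is 144.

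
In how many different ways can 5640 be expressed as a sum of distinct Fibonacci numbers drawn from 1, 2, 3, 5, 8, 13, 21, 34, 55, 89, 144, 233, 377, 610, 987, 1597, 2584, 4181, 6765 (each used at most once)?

5640 = 4181+987+377+89+5+1 = 4181+987+377+89+3+2+1 = 4181+987+377+55+34+5+1 = 4181+987+233+144+89+5+1 = 4181+987+377+55+34+3+2+1 = … (37 more), for 42 in all.

42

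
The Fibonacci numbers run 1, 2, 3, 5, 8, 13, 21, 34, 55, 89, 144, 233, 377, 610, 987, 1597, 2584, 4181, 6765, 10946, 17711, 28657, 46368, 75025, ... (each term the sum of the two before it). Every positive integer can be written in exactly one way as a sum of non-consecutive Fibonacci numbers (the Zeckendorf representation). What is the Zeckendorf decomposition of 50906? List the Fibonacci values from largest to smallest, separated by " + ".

46368 + 4181 + 233 + 89 + 34 + 1

Greedy algorithm:
50906 − 46368 = 4538
4538 − 4181 = 357
357 − 233 = 124
124 − 89 = 35
35 − 34 = 1
1 − 1 = 0
So 50906 = 46368 + 4181 + 233 + 89 + 34 + 1, with no two terms consecutive in the sequence.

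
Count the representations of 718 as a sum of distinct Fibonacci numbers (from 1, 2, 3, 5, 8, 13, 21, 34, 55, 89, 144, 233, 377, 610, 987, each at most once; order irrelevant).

Each representation comes from the Zeckendorf form by replacing some F_k with F_{k−1} + F_{k−2} where possible.
718 = 610+89+13+5+1 = 610+89+13+3+2+1 = 610+55+34+13+5+1 = … (15 more), for 18 in all.

18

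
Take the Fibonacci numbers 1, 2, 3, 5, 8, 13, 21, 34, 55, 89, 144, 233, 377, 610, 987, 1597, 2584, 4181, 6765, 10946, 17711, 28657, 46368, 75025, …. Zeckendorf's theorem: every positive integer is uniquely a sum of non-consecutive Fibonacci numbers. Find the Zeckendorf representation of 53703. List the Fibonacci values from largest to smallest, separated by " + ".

Repeatedly subtract the largest Fibonacci number that fits:
take 46368 (≤ 53703); 53703 − 46368 = 7335
take 6765 (≤ 7335); 7335 − 6765 = 570
take 377 (≤ 570); 570 − 377 = 193
take 144 (≤ 193); 193 − 144 = 49
take 34 (≤ 49); 49 − 34 = 15
take 13 (≤ 15); 15 − 13 = 2
take 2 (≤ 2); 2 − 2 = 0
So 53703 = 46368 + 6765 + 377 + 144 + 34 + 13 + 2, with no two terms consecutive in the sequence.

46368 + 6765 + 377 + 144 + 34 + 13 + 2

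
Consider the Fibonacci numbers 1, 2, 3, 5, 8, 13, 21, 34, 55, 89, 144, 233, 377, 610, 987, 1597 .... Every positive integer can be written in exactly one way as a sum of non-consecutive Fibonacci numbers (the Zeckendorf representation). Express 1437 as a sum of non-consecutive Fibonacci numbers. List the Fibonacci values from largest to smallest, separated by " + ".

Greedy algorithm:
1437 − 987 = 450
450 − 377 = 73
73 − 55 = 18
18 − 13 = 5
5 − 5 = 0
So 1437 = 987 + 377 + 55 + 13 + 5, with no two terms consecutive in the sequence.

987 + 377 + 55 + 13 + 5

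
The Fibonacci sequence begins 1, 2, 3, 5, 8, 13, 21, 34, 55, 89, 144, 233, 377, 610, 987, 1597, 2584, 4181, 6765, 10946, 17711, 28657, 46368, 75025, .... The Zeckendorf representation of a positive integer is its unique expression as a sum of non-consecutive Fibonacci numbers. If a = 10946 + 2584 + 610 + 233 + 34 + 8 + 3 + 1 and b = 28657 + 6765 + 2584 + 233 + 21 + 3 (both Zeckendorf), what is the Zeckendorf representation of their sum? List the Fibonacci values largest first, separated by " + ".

46368 + 4181 + 1597 + 377 + 144 + 13 + 2

The two numbers are 14419 and 38263, so their sum is 52682.
Repeatedly subtract the largest Fibonacci number that fits:
subtract 46368 from 52682: 6314 remains
subtract 4181 from 6314: 2133 remains
subtract 1597 from 2133: 536 remains
subtract 377 from 536: 159 remains
subtract 144 from 159: 15 remains
subtract 13 from 15: 2 remains
subtract 2 from 2: 0 remains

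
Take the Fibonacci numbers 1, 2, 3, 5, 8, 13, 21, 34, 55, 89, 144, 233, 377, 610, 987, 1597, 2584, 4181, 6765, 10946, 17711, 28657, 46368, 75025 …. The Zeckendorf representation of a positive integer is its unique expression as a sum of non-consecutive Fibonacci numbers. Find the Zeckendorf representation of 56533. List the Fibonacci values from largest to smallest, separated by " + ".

largest Fibonacci ≤ 56533 is 46368; 56533 − 46368 = 10165
largest Fibonacci ≤ 10165 is 6765; 10165 − 6765 = 3400
largest Fibonacci ≤ 3400 is 2584; 3400 − 2584 = 816
largest Fibonacci ≤ 816 is 610; 816 − 610 = 206
largest Fibonacci ≤ 206 is 144; 206 − 144 = 62
largest Fibonacci ≤ 62 is 55; 62 − 55 = 7
largest Fibonacci ≤ 7 is 5; 7 − 5 = 2
largest Fibonacci ≤ 2 is 2; 2 − 2 = 0
So 56533 = 46368 + 6765 + 2584 + 610 + 144 + 55 + 5 + 2, with no two terms consecutive in the sequence.

46368 + 6765 + 2584 + 610 + 144 + 55 + 5 + 2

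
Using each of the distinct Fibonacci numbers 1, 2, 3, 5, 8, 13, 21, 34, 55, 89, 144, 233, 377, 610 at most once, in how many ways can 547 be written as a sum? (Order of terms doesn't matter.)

Starting from the Zeckendorf form and repeatedly splitting a term F_k into F_{k−1} + F_{k−2} (when neither is already used) reaches every representation.
547 = 377+144+21+5 = 377+144+21+3+2 = 377+144+13+8+5 = 377+89+55+21+5 = 377+144+13+8+3+2 = … (11 more), for 16 in all.

16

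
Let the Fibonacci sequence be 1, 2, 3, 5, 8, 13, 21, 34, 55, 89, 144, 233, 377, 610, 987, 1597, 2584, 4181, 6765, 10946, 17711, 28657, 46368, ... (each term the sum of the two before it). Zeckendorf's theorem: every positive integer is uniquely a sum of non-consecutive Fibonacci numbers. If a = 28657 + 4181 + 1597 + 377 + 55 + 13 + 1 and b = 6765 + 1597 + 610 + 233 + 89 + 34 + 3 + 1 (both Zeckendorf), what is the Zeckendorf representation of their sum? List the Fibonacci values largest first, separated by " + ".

The two numbers are 34881 and 9332, so their sum is 44213.
Greedily peel off the largest Fibonacci term at each step:
subtract 28657 from 44213: 15556 remains
subtract 10946 from 15556: 4610 remains
subtract 4181 from 4610: 429 remains
subtract 377 from 429: 52 remains
subtract 34 from 52: 18 remains
subtract 13 from 18: 5 remains
subtract 5 from 5: 0 remains

28657 + 10946 + 4181 + 377 + 34 + 13 + 5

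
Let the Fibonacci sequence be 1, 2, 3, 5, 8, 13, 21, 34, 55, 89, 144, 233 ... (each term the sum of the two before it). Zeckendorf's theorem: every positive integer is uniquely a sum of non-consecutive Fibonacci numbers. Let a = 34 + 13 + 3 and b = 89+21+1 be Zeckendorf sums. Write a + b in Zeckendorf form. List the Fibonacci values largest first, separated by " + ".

144 + 13 + 3 + 1

The two numbers are 50 and 111, so their sum is 161.
161: greatest Fibonacci not exceeding it is 144, leaving 17
17: greatest Fibonacci not exceeding it is 13, leaving 4
4: greatest Fibonacci not exceeding it is 3, leaving 1
1: greatest Fibonacci not exceeding it is 1, leaving 0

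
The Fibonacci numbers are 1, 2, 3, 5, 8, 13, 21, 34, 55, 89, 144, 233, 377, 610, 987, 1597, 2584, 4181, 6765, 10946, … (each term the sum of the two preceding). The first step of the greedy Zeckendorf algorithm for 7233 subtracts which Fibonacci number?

6765 ≤ 7233 < 10946, so the largest Fibonacci number not exceeding 7233 is 6765.

6765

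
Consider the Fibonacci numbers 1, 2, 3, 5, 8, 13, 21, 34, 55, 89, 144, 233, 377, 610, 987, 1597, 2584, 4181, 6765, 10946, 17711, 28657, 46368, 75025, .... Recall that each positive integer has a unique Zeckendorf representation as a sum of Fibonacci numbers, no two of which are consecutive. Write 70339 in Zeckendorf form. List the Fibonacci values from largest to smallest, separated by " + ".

take 46368 (≤ 70339); 70339 − 46368 = 23971
take 17711 (≤ 23971); 23971 − 17711 = 6260
take 4181 (≤ 6260); 6260 − 4181 = 2079
take 1597 (≤ 2079); 2079 − 1597 = 482
take 377 (≤ 482); 482 − 377 = 105
take 89 (≤ 105); 105 − 89 = 16
take 13 (≤ 16); 16 − 13 = 3
take 3 (≤ 3); 3 − 3 = 0
So 70339 = 46368 + 17711 + 4181 + 1597 + 377 + 89 + 13 + 3, with no two terms consecutive in the sequence.

46368 + 17711 + 4181 + 1597 + 377 + 89 + 13 + 3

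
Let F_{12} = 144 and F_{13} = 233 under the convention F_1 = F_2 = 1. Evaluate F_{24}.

By the doubling identity F_{2k} = F_k(2F_{k+1} − F_k): F_{24} = 144·(2·233 − 144) = 144·322 = 46368.

46368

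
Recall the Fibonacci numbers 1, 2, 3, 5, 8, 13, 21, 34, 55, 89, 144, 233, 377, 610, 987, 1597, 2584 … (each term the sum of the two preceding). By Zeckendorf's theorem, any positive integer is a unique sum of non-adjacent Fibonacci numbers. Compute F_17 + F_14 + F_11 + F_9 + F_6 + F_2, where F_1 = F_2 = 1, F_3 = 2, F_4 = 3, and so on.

F_17 + F_14 + F_11 + F_9 + F_6 + F_2 = 1597 + 377 + 89 + 34 + 8 + 1 = 2106.

2106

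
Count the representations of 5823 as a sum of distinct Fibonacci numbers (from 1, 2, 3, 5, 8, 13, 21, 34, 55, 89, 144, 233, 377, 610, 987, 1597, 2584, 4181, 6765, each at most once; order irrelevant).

Starting from the Zeckendorf form and repeatedly splitting a term F_k into F_{k−1} + F_{k−2} (when neither is already used) reaches every representation.
5823 = 4181+1597+34+8+3 = 4181+1597+34+8+2+1 = 4181+1597+21+13+8+3 = 4181+987+610+34+8+3 = … (44 more), for 48 in all.

48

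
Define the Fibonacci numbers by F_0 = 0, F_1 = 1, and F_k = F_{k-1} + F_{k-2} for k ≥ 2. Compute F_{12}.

144

Iterating the recurrence up to F_{5} = 5 and F_{4} = 3:
F_{6} = F_{5} + F_{4} = 5 + 3 = 8
F_{7} = F_{6} + F_{5} = 8 + 5 = 13
F_{8} = F_{7} + F_{6} = 13 + 8 = 21
F_{9} = F_{8} + F_{7} = 21 + 13 = 34
F_{10} = F_{9} + F_{8} = 34 + 21 = 55
F_{11} = F_{10} + F_{9} = 55 + 34 = 89
F_{12} = F_{11} + F_{10} = 89 + 55 = 144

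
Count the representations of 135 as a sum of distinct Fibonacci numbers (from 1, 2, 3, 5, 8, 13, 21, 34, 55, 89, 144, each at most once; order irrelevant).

Starting from the Zeckendorf form and repeatedly splitting a term F_k into F_{k−1} + F_{k−2} (when neither is already used) reaches every representation.
135 = 89+34+8+3+1 = 89+21+13+8+3+1 = 55+34+21+13+8+3+1 — 3 representations.

3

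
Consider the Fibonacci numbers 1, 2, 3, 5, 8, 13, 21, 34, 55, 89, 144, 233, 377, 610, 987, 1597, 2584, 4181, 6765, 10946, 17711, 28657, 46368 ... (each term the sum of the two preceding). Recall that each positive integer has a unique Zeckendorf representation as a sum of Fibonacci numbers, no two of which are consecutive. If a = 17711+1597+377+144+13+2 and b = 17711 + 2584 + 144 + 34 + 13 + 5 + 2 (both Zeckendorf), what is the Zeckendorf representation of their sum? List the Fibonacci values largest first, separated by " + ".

The two numbers are 19844 and 20493, so their sum is 40337.
largest Fibonacci ≤ 40337 is 28657; 40337 − 28657 = 11680
largest Fibonacci ≤ 11680 is 10946; 11680 − 10946 = 734
largest Fibonacci ≤ 734 is 610; 734 − 610 = 124
largest Fibonacci ≤ 124 is 89; 124 − 89 = 35
largest Fibonacci ≤ 35 is 34; 35 − 34 = 1
largest Fibonacci ≤ 1 is 1; 1 − 1 = 0

28657 + 10946 + 610 + 89 + 34 + 1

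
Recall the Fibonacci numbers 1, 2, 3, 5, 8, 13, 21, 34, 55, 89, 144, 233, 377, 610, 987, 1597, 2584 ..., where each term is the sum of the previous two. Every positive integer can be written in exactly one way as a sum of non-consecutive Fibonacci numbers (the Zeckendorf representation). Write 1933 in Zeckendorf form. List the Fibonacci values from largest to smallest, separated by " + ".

1933 − 1597 = 336
336 − 233 = 103
103 − 89 = 14
14 − 13 = 1
1 − 1 = 0
So 1933 = 1597 + 233 + 89 + 13 + 1, with no two terms consecutive in the sequence.

1597 + 233 + 89 + 13 + 1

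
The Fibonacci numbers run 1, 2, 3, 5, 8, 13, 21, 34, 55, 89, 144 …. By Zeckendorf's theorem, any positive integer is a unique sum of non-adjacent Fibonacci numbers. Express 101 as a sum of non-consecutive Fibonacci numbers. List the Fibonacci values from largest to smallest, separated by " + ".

89 + 8 + 3 + 1

subtract 89 from 101: 12 remains
subtract 8 from 12: 4 remains
subtract 3 from 4: 1 remains
subtract 1 from 1: 0 remains
So 101 = 89 + 8 + 3 + 1, with no two terms consecutive in the sequence.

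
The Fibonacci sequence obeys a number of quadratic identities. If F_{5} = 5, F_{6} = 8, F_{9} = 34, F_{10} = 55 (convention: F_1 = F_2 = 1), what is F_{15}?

By the addition formula F_{m+n} = F_m F_{n+1} + F_{m−1} F_n with m=6, n=9: F_{15} = 8·55 + 5·34 = 440 + 170 = 610.

610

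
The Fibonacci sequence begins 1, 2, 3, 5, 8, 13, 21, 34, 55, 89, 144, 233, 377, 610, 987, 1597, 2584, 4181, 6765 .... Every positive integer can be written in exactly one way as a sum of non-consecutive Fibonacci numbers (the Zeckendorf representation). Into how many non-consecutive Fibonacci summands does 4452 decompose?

5

take 4181 (≤ 4452); 4452 − 4181 = 271
take 233 (≤ 271); 271 − 233 = 38
take 34 (≤ 38); 38 − 34 = 4
take 3 (≤ 4); 4 − 3 = 1
take 1 (≤ 1); 1 − 1 = 0
4452 = 4181 + 233 + 34 + 3 + 1, which has 5 terms.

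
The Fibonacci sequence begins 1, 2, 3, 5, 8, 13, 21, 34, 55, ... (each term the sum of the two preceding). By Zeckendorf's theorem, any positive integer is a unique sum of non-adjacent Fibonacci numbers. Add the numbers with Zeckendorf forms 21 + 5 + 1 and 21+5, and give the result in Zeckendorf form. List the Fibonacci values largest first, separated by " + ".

34 + 13 + 5 + 1

The two numbers are 27 and 26, so their sum is 53.
subtract 34 from 53: 19 remains
subtract 13 from 19: 6 remains
subtract 5 from 6: 1 remains
subtract 1 from 1: 0 remains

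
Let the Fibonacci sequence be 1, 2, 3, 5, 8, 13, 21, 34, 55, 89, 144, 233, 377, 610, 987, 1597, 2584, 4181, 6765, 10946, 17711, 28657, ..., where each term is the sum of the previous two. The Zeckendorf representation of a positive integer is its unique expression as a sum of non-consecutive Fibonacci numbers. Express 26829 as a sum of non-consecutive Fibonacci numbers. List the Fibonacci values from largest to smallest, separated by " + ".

17711 + 6765 + 1597 + 610 + 144 + 2

Greedily peel off the largest Fibonacci term at each step:
26829 − 17711 = 9118
9118 − 6765 = 2353
2353 − 1597 = 756
756 − 610 = 146
146 − 144 = 2
2 − 2 = 0
So 26829 = 17711 + 6765 + 1597 + 610 + 144 + 2, with no two terms consecutive in the sequence.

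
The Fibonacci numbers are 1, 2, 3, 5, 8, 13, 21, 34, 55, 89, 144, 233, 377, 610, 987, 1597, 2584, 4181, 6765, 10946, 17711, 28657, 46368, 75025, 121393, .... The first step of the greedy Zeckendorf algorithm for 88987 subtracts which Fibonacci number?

75025 ≤ 88987 < 121393, so the largest Fibonacci number not exceeding 88987 is 75025.

75025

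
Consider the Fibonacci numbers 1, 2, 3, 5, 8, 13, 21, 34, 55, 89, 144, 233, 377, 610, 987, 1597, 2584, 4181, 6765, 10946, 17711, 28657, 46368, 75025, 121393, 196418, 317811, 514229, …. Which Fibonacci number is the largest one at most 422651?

317811

317811 ≤ 422651 < 514229, so the largest Fibonacci number not exceeding 422651 is 317811.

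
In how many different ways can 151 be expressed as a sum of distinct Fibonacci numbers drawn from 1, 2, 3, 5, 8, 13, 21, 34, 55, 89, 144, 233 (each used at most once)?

4

151 = 144+5+2 = 89+55+5+2 = 89+34+21+5+2 = 89+34+13+8+5+2 — 4 representations.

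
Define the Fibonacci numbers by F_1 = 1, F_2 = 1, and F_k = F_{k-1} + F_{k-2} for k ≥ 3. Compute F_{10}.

Iterating the recurrence up to F_{4} = 3 and F_{3} = 2:
F_{5} = F_{4} + F_{3} = 3 + 2 = 5
F_{6} = F_{5} + F_{4} = 5 + 3 = 8
F_{7} = F_{6} + F_{5} = 8 + 5 = 13
F_{8} = F_{7} + F_{6} = 13 + 8 = 21
F_{9} = F_{8} + F_{7} = 21 + 13 = 34
F_{10} = F_{9} + F_{8} = 34 + 21 = 55

55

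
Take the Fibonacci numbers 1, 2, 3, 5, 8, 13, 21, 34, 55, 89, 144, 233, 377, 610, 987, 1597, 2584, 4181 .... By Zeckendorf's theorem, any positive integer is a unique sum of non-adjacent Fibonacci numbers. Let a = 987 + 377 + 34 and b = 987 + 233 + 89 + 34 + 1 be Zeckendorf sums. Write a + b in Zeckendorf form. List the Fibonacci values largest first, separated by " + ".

2584 + 144 + 13 + 1

The two numbers are 1398 and 1344, so their sum is 2742.
largest Fibonacci ≤ 2742 is 2584; 2742 − 2584 = 158
largest Fibonacci ≤ 158 is 144; 158 − 144 = 14
largest Fibonacci ≤ 14 is 13; 14 − 13 = 1
largest Fibonacci ≤ 1 is 1; 1 − 1 = 0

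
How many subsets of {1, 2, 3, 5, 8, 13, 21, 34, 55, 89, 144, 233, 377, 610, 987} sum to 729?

Starting from the Zeckendorf form and repeatedly splitting a term F_k into F_{k−1} + F_{k−2} (when neither is already used) reaches every representation.
729 = 610+89+21+8+1 = 610+89+21+5+3+1 = 610+55+34+21+8+1 = 377+233+89+21+8+1 = 610+89+13+8+5+3+1 = … (10 more), for 15 in all.

15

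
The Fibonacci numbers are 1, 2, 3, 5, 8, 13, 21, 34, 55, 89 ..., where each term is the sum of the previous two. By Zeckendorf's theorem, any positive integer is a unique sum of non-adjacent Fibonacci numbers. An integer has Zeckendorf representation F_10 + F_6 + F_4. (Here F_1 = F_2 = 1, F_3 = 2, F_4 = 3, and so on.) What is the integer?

66

F_10 + F_6 + F_4 = 55 + 8 + 3 = 66.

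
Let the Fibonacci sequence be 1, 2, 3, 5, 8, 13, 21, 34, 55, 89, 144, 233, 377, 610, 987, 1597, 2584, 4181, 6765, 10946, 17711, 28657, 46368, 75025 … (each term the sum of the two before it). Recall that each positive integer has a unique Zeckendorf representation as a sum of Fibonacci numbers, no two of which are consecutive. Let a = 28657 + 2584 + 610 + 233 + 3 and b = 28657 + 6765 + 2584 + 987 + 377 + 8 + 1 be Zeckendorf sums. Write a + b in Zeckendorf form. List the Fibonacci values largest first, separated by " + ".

46368 + 17711 + 6765 + 610 + 8 + 3 + 1

The two numbers are 32087 and 39379, so their sum is 71466.
71466 − 46368 = 25098
25098 − 17711 = 7387
7387 − 6765 = 622
622 − 610 = 12
12 − 8 = 4
4 − 3 = 1
1 − 1 = 0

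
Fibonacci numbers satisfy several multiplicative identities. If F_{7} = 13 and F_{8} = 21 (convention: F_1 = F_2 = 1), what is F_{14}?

377

By the doubling identity F_{2k} = F_k(2F_{k+1} − F_k): F_{14} = 13·(2·21 − 13) = 13·29 = 377.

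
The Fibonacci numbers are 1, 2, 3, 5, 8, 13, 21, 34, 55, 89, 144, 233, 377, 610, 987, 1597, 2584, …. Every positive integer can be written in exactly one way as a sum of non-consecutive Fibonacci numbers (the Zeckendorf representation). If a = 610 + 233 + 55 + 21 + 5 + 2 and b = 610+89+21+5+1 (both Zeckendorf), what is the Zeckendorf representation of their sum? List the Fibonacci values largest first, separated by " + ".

The two numbers are 926 and 726, so their sum is 1652.
Greedily peel off the largest Fibonacci term at each step:
1597 ≤ 1652 < 2584, so take 1597; remainder 55
55 ≤ 55 < 89, so take 55; remainder 0

1597 + 55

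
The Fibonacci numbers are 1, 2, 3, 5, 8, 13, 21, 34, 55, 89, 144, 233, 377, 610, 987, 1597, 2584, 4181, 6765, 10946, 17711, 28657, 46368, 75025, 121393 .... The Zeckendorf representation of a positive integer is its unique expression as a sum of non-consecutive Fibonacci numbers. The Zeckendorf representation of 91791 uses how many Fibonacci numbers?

91791: greatest Fibonacci not exceeding it is 75025, leaving 16766
16766: greatest Fibonacci not exceeding it is 10946, leaving 5820
5820: greatest Fibonacci not exceeding it is 4181, leaving 1639
1639: greatest Fibonacci not exceeding it is 1597, leaving 42
42: greatest Fibonacci not exceeding it is 34, leaving 8
8: greatest Fibonacci not exceeding it is 8, leaving 0
91791 = 75025 + 10946 + 4181 + 1597 + 34 + 8, which has 6 terms.

6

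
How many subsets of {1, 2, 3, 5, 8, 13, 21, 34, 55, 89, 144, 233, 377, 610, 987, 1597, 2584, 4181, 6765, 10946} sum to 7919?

Starting from the Zeckendorf form and repeatedly splitting a term F_k into F_{k−1} + F_{k−2} (when neither is already used) reaches every representation.
7919 = 6765+987+144+21+2 = 6765+987+144+13+8+2 = 6765+987+89+55+21+2 = … (52 more), for 55 in all.

55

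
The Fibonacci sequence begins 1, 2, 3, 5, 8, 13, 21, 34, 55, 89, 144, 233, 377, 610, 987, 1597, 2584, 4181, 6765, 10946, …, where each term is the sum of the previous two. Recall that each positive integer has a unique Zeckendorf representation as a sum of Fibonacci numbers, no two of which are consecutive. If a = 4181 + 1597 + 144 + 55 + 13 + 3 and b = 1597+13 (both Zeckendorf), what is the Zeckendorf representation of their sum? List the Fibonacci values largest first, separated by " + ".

6765 + 610 + 144 + 55 + 21 + 8

The two numbers are 5993 and 1610, so their sum is 7603.
7603 − 6765 = 838
838 − 610 = 228
228 − 144 = 84
84 − 55 = 29
29 − 21 = 8
8 − 8 = 0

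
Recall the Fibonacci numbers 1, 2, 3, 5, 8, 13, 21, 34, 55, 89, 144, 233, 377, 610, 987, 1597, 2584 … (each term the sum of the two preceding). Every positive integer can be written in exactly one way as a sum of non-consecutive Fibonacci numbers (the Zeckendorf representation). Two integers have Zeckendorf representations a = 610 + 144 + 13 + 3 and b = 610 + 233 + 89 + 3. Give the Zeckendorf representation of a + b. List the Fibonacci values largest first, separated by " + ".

The two numbers are 770 and 935, so their sum is 1705.
1705: greatest Fibonacci not exceeding it is 1597, leaving 108
108: greatest Fibonacci not exceeding it is 89, leaving 19
19: greatest Fibonacci not exceeding it is 13, leaving 6
6: greatest Fibonacci not exceeding it is 5, leaving 1
1: greatest Fibonacci not exceeding it is 1, leaving 0

1597 + 89 + 13 + 5 + 1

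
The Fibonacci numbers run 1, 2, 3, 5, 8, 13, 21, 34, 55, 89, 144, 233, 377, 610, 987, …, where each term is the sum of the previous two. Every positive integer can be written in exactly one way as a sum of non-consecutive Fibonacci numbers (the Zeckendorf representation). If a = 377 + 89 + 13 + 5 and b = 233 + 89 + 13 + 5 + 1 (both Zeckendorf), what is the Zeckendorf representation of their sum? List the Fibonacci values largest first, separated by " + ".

610 + 144 + 55 + 13 + 3

The two numbers are 484 and 341, so their sum is 825.
subtract 610 from 825: 215 remains
subtract 144 from 215: 71 remains
subtract 55 from 71: 16 remains
subtract 13 from 16: 3 remains
subtract 3 from 3: 0 remains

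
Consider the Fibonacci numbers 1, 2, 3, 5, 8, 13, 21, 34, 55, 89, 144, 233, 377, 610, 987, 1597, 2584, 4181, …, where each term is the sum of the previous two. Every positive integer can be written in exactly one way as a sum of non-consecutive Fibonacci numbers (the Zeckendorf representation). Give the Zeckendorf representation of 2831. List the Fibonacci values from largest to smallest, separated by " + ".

largest Fibonacci ≤ 2831 is 2584; 2831 − 2584 = 247
largest Fibonacci ≤ 247 is 233; 247 − 233 = 14
largest Fibonacci ≤ 14 is 13; 14 − 13 = 1
largest Fibonacci ≤ 1 is 1; 1 − 1 = 0
So 2831 = 2584 + 233 + 13 + 1, with no two terms consecutive in the sequence.

2584 + 233 + 13 + 1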